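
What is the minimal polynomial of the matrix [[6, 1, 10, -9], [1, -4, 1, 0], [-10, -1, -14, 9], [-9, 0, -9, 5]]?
m_A(x) = (x - 5)(x + 4)^3

The characteristic polynomial factors as (x - 5)(x + 4)^3. The minimal polynomial is ∏(x - λ)^{k_λ} where k_λ is the size of the largest Jordan block at λ.

For λ = -4: rank(A + 4I) = 3, and the largest Jordan block has size 3 (the smallest k with rank((A + 4I)^k) = rank((A + 4I)^(k+1))).
For λ = 5: rank(A - 5I) = 3, and the largest Jordan block has size 1 (the smallest k with rank((A - 5I)^k) = rank((A - 5I)^(k+1))).

So m_A(x) = (x - 5)(x + 4)^3.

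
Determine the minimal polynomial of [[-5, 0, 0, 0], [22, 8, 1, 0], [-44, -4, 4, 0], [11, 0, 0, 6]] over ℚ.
m_A(x) = (x - 6)^2(x + 5)

The characteristic polynomial factors as (x - 6)^3(x + 5). The minimal polynomial is ∏(x - λ)^{k_λ} where k_λ is the size of the largest Jordan block at λ.

For λ = -5: rank(A + 5I) = 3, and the largest Jordan block has size 1 (the smallest k with rank((A + 5I)^k) = rank((A + 5I)^(k+1))).
For λ = 6: rank(A - 6I) = 2, and the largest Jordan block has size 2 (the smallest k with rank((A - 6I)^k) = rank((A - 6I)^(k+1))).

So m_A(x) = (x - 6)^2(x + 5).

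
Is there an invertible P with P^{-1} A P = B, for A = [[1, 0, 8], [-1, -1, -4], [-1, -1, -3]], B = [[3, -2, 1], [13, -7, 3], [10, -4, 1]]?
Yes.

Two matrices over a field are similar if and only if they have the same invariant factors.

Both A and B have characteristic polynomial (x + 1)^3 and minimal polynomial (x + 1)^3. Computing further, both have invariant factors (x + 1)^3. Hence A and B are similar.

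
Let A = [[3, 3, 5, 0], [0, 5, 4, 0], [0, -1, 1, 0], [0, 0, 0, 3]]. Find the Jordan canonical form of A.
J = [[3, 1, 0, 0], [0, 3, 1, 0], [0, 0, 3, 0], [0, 0, 0, 3]]

The characteristic polynomial is det(xI - A) = (x - 3)^4, so the eigenvalues are 3 (algebraic multiplicity 4).

For λ = 3: rank(A - 3I) = 2, rank((A - 3I)^2) = 1, rank((A - 3I)^3) = 0. The eigenspace has dimension 4 - 2 = 2, so there are 2 Jordan blocks; the rank sequence gives block sizes [3, 1].

Assembling the blocks gives the Jordan form J above.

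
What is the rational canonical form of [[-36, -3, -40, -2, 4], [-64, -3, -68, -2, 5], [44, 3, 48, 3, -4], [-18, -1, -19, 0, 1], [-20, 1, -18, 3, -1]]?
R = [[0, 0, 0, 0, 0], [1, 0, 0, 0, 27], [0, 1, 0, 0, 0], [0, 0, 1, 0, -18], [0, 0, 0, 1, 8]]

The invariant factors of A (the non-unit diagonal entries of the Smith normal form of xI - A over ℚ[x]) are x(x - 3)^3(x + 1), each dividing the next. The characteristic polynomial is their product, x(x - 3)^3(x + 1).

The rational canonical form is the block-diagonal matrix of companion matrices C(f_i):
R = [[0, 0, 0, 0, 0], [1, 0, 0, 0, 27], [0, 1, 0, 0, 0], [0, 0, 1, 0, -18], [0, 0, 0, 1, 8]].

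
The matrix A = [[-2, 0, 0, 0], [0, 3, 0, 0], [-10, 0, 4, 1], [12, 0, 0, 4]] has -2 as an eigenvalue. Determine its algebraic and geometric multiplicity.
algebraic multiplicity 1, geometric multiplicity 1

The characteristic polynomial is (x - 4)^2(x - 3)(x + 2), so the factor x + 2 appears with exponent 1: the algebraic multiplicity is 1.

rank(A + 2I) = 3, so the eigenspace has dimension 4 - 3 = 1: the geometric multiplicity is 1.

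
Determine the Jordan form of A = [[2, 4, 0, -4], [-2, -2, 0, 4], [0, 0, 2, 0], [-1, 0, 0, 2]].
J = [[0, 1, 0, 0], [0, 0, 0, 0], [0, 0, 2, 0], [0, 0, 0, 2]]

The characteristic polynomial is det(xI - A) = x^2(x - 2)^2, so the eigenvalues are 0 (algebraic multiplicity 2), 2 (algebraic multiplicity 2).

For λ = 0: rank(A) = 3, rank(A^2) = 2. The eigenspace has dimension 4 - 3 = 1, so there is 1 Jordan block; the rank sequence gives block sizes [2].

For λ = 2: rank(A - 2I) = 2. The eigenspace has dimension 4 - 2 = 2, so there are 2 Jordan blocks; the rank sequence gives block sizes [1, 1].

Assembling the blocks gives the Jordan form J above.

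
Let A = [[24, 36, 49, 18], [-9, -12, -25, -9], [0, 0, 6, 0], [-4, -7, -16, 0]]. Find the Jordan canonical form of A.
The characteristic polynomial is det(xI - A) = (x - 6)^2(x - 3)^2, so the eigenvalues are 3 (algebraic multiplicity 2), 6 (algebraic multiplicity 2).

For λ = 3: rank(A - 3I) = 3, rank((A - 3I)^2) = 2. The eigenspace has dimension 4 - 3 = 1, so there is 1 Jordan block; the rank sequence gives block sizes [2].

For λ = 6: rank(A - 6I) = 3, rank((A - 6I)^2) = 2. The eigenspace has dimension 4 - 3 = 1, so there is 1 Jordan block; the rank sequence gives block sizes [2].

Assembling the blocks gives the Jordan form J above.

J = [[3, 1, 0, 0], [0, 3, 0, 0], [0, 0, 6, 1], [0, 0, 0, 6]]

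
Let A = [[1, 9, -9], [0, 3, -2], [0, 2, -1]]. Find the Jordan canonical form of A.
J = [[1, 1, 0], [0, 1, 0], [0, 0, 1]]

The characteristic polynomial is det(xI - A) = (x - 1)^3, so the eigenvalues are 1 (algebraic multiplicity 3).

For λ = 1: rank(A - I) = 1, rank((A - I)^2) = 0. The eigenspace has dimension 3 - 1 = 2, so there are 2 Jordan blocks; the rank sequence gives block sizes [2, 1].

Assembling the blocks gives the Jordan form J above.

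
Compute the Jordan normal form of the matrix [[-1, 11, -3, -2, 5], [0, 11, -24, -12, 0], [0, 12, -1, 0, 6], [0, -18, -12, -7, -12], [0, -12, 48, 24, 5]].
The characteristic polynomial is det(xI - A) = (x - 5)^2(x + 1)^3, so the eigenvalues are -1 (algebraic multiplicity 3), 5 (algebraic multiplicity 2).

For λ = -1: rank(A + I) = 3, rank((A + I)^2) = 2. The eigenspace has dimension 5 - 3 = 2, so there are 2 Jordan blocks; the rank sequence gives block sizes [2, 1].

For λ = 5: rank(A - 5I) = 3. The eigenspace has dimension 5 - 3 = 2, so there are 2 Jordan blocks; the rank sequence gives block sizes [1, 1].

Assembling the blocks gives the Jordan form J above.

J = [[-1, 1, 0, 0, 0], [0, -1, 0, 0, 0], [0, 0, -1, 0, 0], [0, 0, 0, 5, 0], [0, 0, 0, 0, 5]]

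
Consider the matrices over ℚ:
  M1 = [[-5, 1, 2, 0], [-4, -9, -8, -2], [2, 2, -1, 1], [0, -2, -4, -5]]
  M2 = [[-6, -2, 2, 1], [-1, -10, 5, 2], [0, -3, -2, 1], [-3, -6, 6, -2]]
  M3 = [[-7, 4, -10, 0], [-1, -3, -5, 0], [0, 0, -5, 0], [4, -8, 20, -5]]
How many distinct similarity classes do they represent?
2 classes: {M1, M2}, {M3}

Characteristic polynomials: χ_{M1} = (x + 5)^4, χ_{M2} = (x + 5)^4, χ_{M3} = (x + 5)^4.

{M1, M2}: invariant factors (x + 5)^2, (x + 5)^2.

{M3}: invariant factors x + 5, x + 5, (x + 5)^2.

Matrices are similar if and only if their invariant-factor lists agree; the partition into similarity classes is {M1, M2}, {M3}.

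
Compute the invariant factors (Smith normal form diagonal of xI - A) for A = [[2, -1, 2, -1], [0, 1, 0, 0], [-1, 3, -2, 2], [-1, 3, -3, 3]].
x - 1, (x - 1)^3

The Jordan structure of A has elementary divisors (x - 1)^3, (x - 1). Arranging the block sizes at each eigenvalue in decreasing order and taking row products gives the invariant factors.

Invariant factors (smallest first, each dividing the next): x - 1, (x - 1)^3.

Check: the last factor (x - 1)^3 is the minimal polynomial, and the product (x - 1)^4 is the characteristic polynomial.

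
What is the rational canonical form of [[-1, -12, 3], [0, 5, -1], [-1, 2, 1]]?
The invariant factors of A (the non-unit diagonal entries of the Smith normal form of xI - A over ℚ[x]) are (x - 2)(x^2 - 3x - 2), each dividing the next. The characteristic polynomial is their product, (x - 2)(x^2 - 3x - 2).

The rational canonical form is the block-diagonal matrix of companion matrices C(f_i):
R = [[0, 0, -4], [1, 0, -4], [0, 1, 5]].

Note the characteristic polynomial does not split into linear factors over ℚ, so A has no Jordan form over ℚ; the rational canonical form exists over any field.

R = [[0, 0, -4], [1, 0, -4], [0, 1, 5]]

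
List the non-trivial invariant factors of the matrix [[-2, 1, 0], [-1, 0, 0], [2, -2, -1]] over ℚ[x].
x + 1, (x + 1)^2

The Jordan structure of A has elementary divisors (x + 1)^2, (x + 1). Arranging the block sizes at each eigenvalue in decreasing order and taking row products gives the invariant factors.

Invariant factors (smallest first, each dividing the next): x + 1, (x + 1)^2.

Check: the last factor (x + 1)^2 is the minimal polynomial, and the product (x + 1)^3 is the characteristic polynomial.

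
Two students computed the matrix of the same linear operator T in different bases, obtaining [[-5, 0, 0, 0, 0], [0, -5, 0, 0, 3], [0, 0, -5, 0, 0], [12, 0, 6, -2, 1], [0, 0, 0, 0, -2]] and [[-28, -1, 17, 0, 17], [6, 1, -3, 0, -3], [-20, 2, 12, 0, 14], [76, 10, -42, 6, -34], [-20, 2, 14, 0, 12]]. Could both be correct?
No.

trace(A) = -19 but trace(B) = 3. The trace is a similarity invariant, so A and B are not similar.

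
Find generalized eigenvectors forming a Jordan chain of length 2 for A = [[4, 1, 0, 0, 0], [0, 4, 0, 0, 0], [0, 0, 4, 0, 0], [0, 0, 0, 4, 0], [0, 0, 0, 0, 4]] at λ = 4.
v_1 = [[-1, 1, 2, 2, -2]]^T, v_2 = [[1, 0, 0, 0, 0]]^T

We seek v_1 ∈ ker((A - 4I)^2) \ ker(A - 4I), then set v_{i+1} = (A - 4I) v_i.

One such chain is v_1 = [[-1, 1, 2, 2, -2]]^T, v_2 = [[1, 0, 0, 0, 0]]^T. Check: (A - 4I) v_2 = [[0, 0, 0, 0, 0]]^T = 0.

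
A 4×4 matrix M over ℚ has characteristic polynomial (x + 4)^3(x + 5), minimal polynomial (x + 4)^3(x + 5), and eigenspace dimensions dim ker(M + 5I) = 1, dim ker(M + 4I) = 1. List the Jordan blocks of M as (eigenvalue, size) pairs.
Jordan blocks: (-5, 1), (-4, 3)

λ = -5: algebraic multiplicity 1 (exponent in χ_M), largest block size 1 (exponent in m_M), 1 block (geometric multiplicity). This forces block sizes [1].
λ = -4: algebraic multiplicity 3 (exponent in χ_M), largest block size 3 (exponent in m_M), 1 block (geometric multiplicity). This forces block sizes [3].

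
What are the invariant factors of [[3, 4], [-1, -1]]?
(x - 1)^2

The Jordan structure of A has elementary divisors (x - 1)^2. Arranging the block sizes at each eigenvalue in decreasing order and taking row products gives the invariant factors.

Invariant factors (smallest first, each dividing the next): (x - 1)^2.

Check: the last factor (x - 1)^2 is the minimal polynomial, and the product (x - 1)^2 is the characteristic polynomial.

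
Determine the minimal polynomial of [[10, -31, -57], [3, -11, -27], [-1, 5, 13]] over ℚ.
m_A(x) = (x - 4)^3

The characteristic polynomial factors as (x - 4)^3. The minimal polynomial is ∏(x - λ)^{k_λ} where k_λ is the size of the largest Jordan block at λ.

For λ = 4: rank(A - 4I) = 2, and the largest Jordan block has size 3 (the smallest k with rank((A - 4I)^k) = rank((A - 4I)^(k+1))).

So m_A(x) = (x - 4)^3.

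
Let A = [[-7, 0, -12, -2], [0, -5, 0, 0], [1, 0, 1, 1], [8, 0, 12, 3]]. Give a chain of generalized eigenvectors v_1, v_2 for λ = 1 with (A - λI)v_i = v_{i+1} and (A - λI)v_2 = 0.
We seek v_1 ∈ ker((A - I)^2) \ ker(A - I), then set v_{i+1} = (A - I) v_i.

One such chain is v_1 = [[0, 0, 0, 1]]^T, v_2 = [[-2, 0, 1, 2]]^T. Check: (A - I) v_2 = [[0, 0, 0, 0]]^T = 0.

v_1 = [[0, 0, 0, 1]]^T, v_2 = [[-2, 0, 1, 2]]^T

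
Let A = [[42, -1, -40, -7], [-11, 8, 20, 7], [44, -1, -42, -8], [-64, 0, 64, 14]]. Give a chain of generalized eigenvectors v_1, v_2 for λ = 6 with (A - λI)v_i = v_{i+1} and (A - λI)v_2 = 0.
v_1 = [[1, -1, 1, -1]]^T, v_2 = [[4, 0, 5, -8]]^T

We seek v_1 ∈ ker((A - 6I)^2) \ ker(A - 6I), then set v_{i+1} = (A - 6I) v_i.

One such chain is v_1 = [[1, -1, 1, -1]]^T, v_2 = [[4, 0, 5, -8]]^T. Check: (A - 6I) v_2 = [[0, 0, 0, 0]]^T = 0.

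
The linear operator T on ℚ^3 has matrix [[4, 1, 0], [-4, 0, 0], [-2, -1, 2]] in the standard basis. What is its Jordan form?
The characteristic polynomial is det(xI - A) = (x - 2)^3, so the eigenvalues are 2 (algebraic multiplicity 3).

For λ = 2: rank(A - 2I) = 1, rank((A - 2I)^2) = 0. The eigenspace has dimension 3 - 1 = 2, so there are 2 Jordan blocks; the rank sequence gives block sizes [2, 1].

Assembling the blocks gives the Jordan form J above.

J = [[2, 1, 0], [0, 2, 0], [0, 0, 2]]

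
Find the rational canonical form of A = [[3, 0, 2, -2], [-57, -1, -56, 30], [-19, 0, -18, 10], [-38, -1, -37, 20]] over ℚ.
R = [[0, 0, 0, 8], [1, 0, 0, 10], [0, 1, 0, -3], [0, 0, 1, 4]]

The invariant factors of A (the non-unit diagonal entries of the Smith normal form of xI - A over ℚ[x]) are (x - 4)(x^3 + 3x + 2), each dividing the next. The characteristic polynomial is their product, (x - 4)(x^3 + 3x + 2).

The rational canonical form is the block-diagonal matrix of companion matrices C(f_i):
R = [[0, 0, 0, 8], [1, 0, 0, 10], [0, 1, 0, -3], [0, 0, 1, 4]].

Note the characteristic polynomial does not split into linear factors over ℚ, so A has no Jordan form over ℚ; the rational canonical form exists over any field.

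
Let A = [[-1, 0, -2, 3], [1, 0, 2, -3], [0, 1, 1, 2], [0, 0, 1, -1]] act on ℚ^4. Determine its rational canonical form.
The invariant factors of A (the non-unit diagonal entries of the Smith normal form of xI - A over ℚ[x]) are x(x - 2)(x^2 + 3x + 1), each dividing the next. The characteristic polynomial is their product, x(x - 2)(x^2 + 3x + 1).

The rational canonical form is the block-diagonal matrix of companion matrices C(f_i):
R = [[0, 0, 0, 0], [1, 0, 0, 2], [0, 1, 0, 5], [0, 0, 1, -1]].

Note the characteristic polynomial does not split into linear factors over ℚ, so A has no Jordan form over ℚ; the rational canonical form exists over any field.

R = [[0, 0, 0, 0], [1, 0, 0, 2], [0, 1, 0, 5], [0, 0, 1, -1]]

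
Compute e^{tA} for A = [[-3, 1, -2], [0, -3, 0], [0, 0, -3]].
e^{tA} = [[e^{-3*t}, t*e^{-3*t}, -2*t*e^{-3*t}], [0, e^{-3*t}, 0], [0, 0, e^{-3*t}]]

A has Jordan form J = [[-3, 1, 0], [0, -3, 0], [0, 0, -3]] with A = PJP^{-1}, so e^{tA} = P e^{tJ} P^{-1}.

For a Jordan block J_k(λ), e^{tJ_k(λ)} = e^{λt} · (I + tN + t^2 N^2/2! + ... + t^{k-1} N^{k-1}/(k-1)!) where N is the nilpotent superdiagonal part.

Assembling the blocks and conjugating back gives the entries of e^{tA} as shown above.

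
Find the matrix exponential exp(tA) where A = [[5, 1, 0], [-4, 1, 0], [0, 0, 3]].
A has Jordan form J = [[3, 1, 0], [0, 3, 0], [0, 0, 3]] with A = PJP^{-1}, so e^{tA} = P e^{tJ} P^{-1}.

For a Jordan block J_k(λ), e^{tJ_k(λ)} = e^{λt} · (I + tN + t^2 N^2/2! + ... + t^{k-1} N^{k-1}/(k-1)!) where N is the nilpotent superdiagonal part.

Assembling the blocks and conjugating back gives the entries of e^{tA} as shown above.

e^{tA} = [[(2*t + 1)*e^{3*t}, t*e^{3*t}, 0], [-4*t*e^{3*t}, (1 - 2*t)*e^{3*t}, 0], [0, 0, e^{3*t}]]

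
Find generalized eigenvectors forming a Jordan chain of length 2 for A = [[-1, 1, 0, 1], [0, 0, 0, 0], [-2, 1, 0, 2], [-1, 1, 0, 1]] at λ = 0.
We seek v_1 ∈ ker(A^2) \ ker(A), then set v_{i+1} = A v_i.

One such chain is v_1 = [[0, 1, -1, 0]]^T, v_2 = [[1, 0, 1, 1]]^T. Check: A v_2 = [[0, 0, 0, 0]]^T = 0.

v_1 = [[0, 1, -1, 0]]^T, v_2 = [[1, 0, 1, 1]]^T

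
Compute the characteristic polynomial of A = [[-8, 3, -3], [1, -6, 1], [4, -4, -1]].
xI - A = [[x + 8, -3, 3], [-1, x + 6, -1], [-4, 4, x + 1]].

Expanding det(xI - A) along the first row:
det(xI - A) = + (x + 8)·det([[x + 6, -1], [4, x + 1]]) - (-3)·det([[-1, -1], [-4, x + 1]]) + (3)·det([[-1, x + 6], [-4, 4]]).

Evaluating gives χ_A(x) = x^3 + 15x^2 + 75x + 125 = (x + 5)^3.

χ_A(x) = (x + 5)^3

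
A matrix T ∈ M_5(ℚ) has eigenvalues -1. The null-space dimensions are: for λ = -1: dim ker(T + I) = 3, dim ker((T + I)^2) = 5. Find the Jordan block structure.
λ = -1: successive nullity increments [3, 2] count blocks of size ≥ k; block sizes are [2, 2, 1].

Jordan blocks: (-1, 2), (-1, 2), (-1, 1)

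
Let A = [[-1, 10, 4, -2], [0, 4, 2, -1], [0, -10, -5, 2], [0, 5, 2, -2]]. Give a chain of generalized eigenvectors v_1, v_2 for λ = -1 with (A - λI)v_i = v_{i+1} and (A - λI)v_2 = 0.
We seek v_1 ∈ ker((A + I)^2) \ ker(A + I), then set v_{i+1} = (A + I) v_i.

One such chain is v_1 = [[-1, 1, -2, 0]]^T, v_2 = [[2, 1, -2, 1]]^T. Check: (A + I) v_2 = [[0, 0, 0, 0]]^T = 0.

v_1 = [[-1, 1, -2, 0]]^T, v_2 = [[2, 1, -2, 1]]^T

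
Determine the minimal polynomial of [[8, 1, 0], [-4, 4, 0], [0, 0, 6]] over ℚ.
The characteristic polynomial factors as (x - 6)^3. The minimal polynomial is ∏(x - λ)^{k_λ} where k_λ is the size of the largest Jordan block at λ.

For λ = 6: rank(A - 6I) = 1, and the largest Jordan block has size 2 (the smallest k with rank((A - 6I)^k) = rank((A - 6I)^(k+1))).

So m_A(x) = (x - 6)^2.

m_A(x) = (x - 6)^2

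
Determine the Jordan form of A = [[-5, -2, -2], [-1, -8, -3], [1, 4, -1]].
J = [[-5, 1, 0], [0, -5, 0], [0, 0, -4]]

The characteristic polynomial is det(xI - A) = (x + 4)(x + 5)^2, so the eigenvalues are -5 (algebraic multiplicity 2), -4 (algebraic multiplicity 1).

For λ = -5: rank(A + 5I) = 2, rank((A + 5I)^2) = 1. The eigenspace has dimension 3 - 2 = 1, so there is 1 Jordan block; the rank sequence gives block sizes [2].

For λ = -4: algebraic multiplicity 1 gives one 1×1 block.

Assembling the blocks gives the Jordan form J above.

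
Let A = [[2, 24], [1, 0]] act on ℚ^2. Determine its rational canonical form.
The invariant factors of A (the non-unit diagonal entries of the Smith normal form of xI - A over ℚ[x]) are (x - 6)(x + 4), each dividing the next. The characteristic polynomial is their product, (x - 6)(x + 4).

The rational canonical form is the block-diagonal matrix of companion matrices C(f_i):
R = [[0, 24], [1, 2]].

R = [[0, 24], [1, 2]]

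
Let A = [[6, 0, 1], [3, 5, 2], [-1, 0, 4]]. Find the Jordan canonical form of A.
The characteristic polynomial is det(xI - A) = (x - 5)^3, so the eigenvalues are 5 (algebraic multiplicity 3).

For λ = 5: rank(A - 5I) = 2, rank((A - 5I)^2) = 1, rank((A - 5I)^3) = 0. The eigenspace has dimension 3 - 2 = 1, so there is 1 Jordan block; the rank sequence gives block sizes [3].

Assembling the blocks gives the Jordan form J above.

J = [[5, 1, 0], [0, 5, 1], [0, 0, 5]]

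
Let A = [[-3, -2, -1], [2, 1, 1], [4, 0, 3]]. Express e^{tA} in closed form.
A has Jordan form J = [[-1, 0, 0], [0, 1, 1], [0, 0, 1]] with A = PJP^{-1}, so e^{tA} = P e^{tJ} P^{-1}.

For a Jordan block J_k(λ), e^{tJ_k(λ)} = e^{λt} · (I + tN + t^2 N^2/2! + ... + t^{k-1} N^{k-1}/(k-1)!) where N is the nilpotent superdiagonal part.

Assembling the blocks and conjugating back gives the entries of e^{tA} as shown above.

e^{tA} = [[-e^{t} + 2*e^{-t}, 2*((t - 1)*e^{2*t} + 1)*e^{-t}, -t*e^{t}], [2*sinh(t), (2*(1 - t)*e^{2*t} - 1)*e^{-t}, t*e^{t}], [4*sinh(t), 2*((1 - 2*t)*e^{2*t} - 1)*e^{-t}, (2*t + 1)*e^{t}]]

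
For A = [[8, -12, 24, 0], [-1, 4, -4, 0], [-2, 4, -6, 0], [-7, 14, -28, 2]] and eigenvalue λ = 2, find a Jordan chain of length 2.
v_1 = [[-1, 1, 1, 2]]^T, v_2 = [[6, -1, -2, -7]]^T

We seek v_1 ∈ ker((A - 2I)^2) \ ker(A - 2I), then set v_{i+1} = (A - 2I) v_i.

One such chain is v_1 = [[-1, 1, 1, 2]]^T, v_2 = [[6, -1, -2, -7]]^T. Check: (A - 2I) v_2 = [[0, 0, 0, 0]]^T = 0.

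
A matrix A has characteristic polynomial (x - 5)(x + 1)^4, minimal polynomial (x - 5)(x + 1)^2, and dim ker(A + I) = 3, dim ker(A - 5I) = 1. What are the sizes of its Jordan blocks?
λ = -1: algebraic multiplicity 4 (exponent in χ_A), largest block size 2 (exponent in m_A), 3 blocks (geometric multiplicity). These force block sizes [2, 1, 1].
λ = 5: algebraic multiplicity 1 (exponent in χ_A), largest block size 1 (exponent in m_A), 1 block (geometric multiplicity). This forces block sizes [1].

Jordan blocks: (-1, 2), (-1, 1), (-1, 1), (5, 1)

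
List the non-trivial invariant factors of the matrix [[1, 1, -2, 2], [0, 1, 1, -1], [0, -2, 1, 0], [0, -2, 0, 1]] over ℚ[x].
The Jordan structure of A has elementary divisors (x - 1)^3, (x - 1). Arranging the block sizes at each eigenvalue in decreasing order and taking row products gives the invariant factors.

Invariant factors (smallest first, each dividing the next): x - 1, (x - 1)^3.

Check: the last factor (x - 1)^3 is the minimal polynomial, and the product (x - 1)^4 is the characteristic polynomial.

x - 1, (x - 1)^3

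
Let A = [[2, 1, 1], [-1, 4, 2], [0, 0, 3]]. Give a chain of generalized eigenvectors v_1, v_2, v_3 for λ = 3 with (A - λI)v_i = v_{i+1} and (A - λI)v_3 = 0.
We seek v_1 ∈ ker((A - 3I)^3) \ ker((A - 3I)^2), then set v_{i+1} = (A - 3I) v_i.

One such chain is v_1 = [[2, 3, 1]]^T, v_2 = [[2, 3, 0]]^T, v_3 = [[1, 1, 0]]^T. Check: (A - 3I) v_3 = [[0, 0, 0]]^T = 0.

v_1 = [[2, 3, 1]]^T, v_2 = [[2, 3, 0]]^T, v_3 = [[1, 1, 0]]^T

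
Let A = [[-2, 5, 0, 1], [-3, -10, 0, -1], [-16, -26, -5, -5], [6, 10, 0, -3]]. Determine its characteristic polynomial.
xI - A = [[x + 2, -5, 0, -1], [3, x + 10, 0, 1], [16, 26, x + 5, 5], [-6, -10, 0, x + 3]].

Expanding det(xI - A) along the first row:
det(xI - A) = + (x + 2)·det([[x + 10, 0, 1], [26, x + 5, 5], [-10, 0, x + 3]]) - (-5)·det([[3, 0, 1], [16, x + 5, 5], [-6, 0, x + 3]]) + (0)·det([[3, x + 10, 1], [16, 26, 5], [-6, -10, x + 3]]) - (-1)·det([[3, x + 10, 0], [16, 26, x + 5], [-6, -10, 0]]).

Evaluating gives χ_A(x) = x^4 + 20x^3 + 150x^2 + 500x + 625 = (x + 5)^4.

χ_A(x) = (x + 5)^4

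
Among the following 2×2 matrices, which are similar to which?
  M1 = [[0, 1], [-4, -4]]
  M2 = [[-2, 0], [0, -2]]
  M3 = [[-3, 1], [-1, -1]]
2 classes: {M1, M3}, {M2}

Characteristic polynomials: χ_{M1} = (x + 2)^2, χ_{M2} = (x + 2)^2, χ_{M3} = (x + 2)^2.

{M1, M3}: invariant factors (x + 2)^2.

{M2}: invariant factors x + 2, x + 2.

Matrices are similar if and only if their invariant-factor lists agree; the partition into similarity classes is {M1, M3}, {M2}.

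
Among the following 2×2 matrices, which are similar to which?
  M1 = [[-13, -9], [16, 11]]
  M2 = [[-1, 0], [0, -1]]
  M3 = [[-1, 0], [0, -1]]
Characteristic polynomials: χ_{M1} = (x + 1)^2, χ_{M2} = (x + 1)^2, χ_{M3} = (x + 1)^2.

{M1}: invariant factors (x + 1)^2.

{M2, M3}: invariant factors x + 1, x + 1.

Matrices are similar if and only if their invariant-factor lists agree; the partition into similarity classes is {M1}, {M2, M3}.

2 classes: {M1}, {M2, M3}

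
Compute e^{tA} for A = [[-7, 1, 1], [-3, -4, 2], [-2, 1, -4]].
e^{tA} = [[(-t^2 - 4*t + 2)*e^{-5*t}/2, t*e^{-5*t}, t*(t + 2)*e^{-5*t}/2], [t*(-t - 6)*e^{-5*t}/2, (t + 1)*e^{-5*t}, t*(t + 4)*e^{-5*t}/2], [t*(-t - 4)*e^{-5*t}/2, t*e^{-5*t}, (t^2/2 + t + 1)*e^{-5*t}]]

A has Jordan form J = [[-5, 1, 0], [0, -5, 1], [0, 0, -5]] with A = PJP^{-1}, so e^{tA} = P e^{tJ} P^{-1}.

For a Jordan block J_k(λ), e^{tJ_k(λ)} = e^{λt} · (I + tN + t^2 N^2/2! + ... + t^{k-1} N^{k-1}/(k-1)!) where N is the nilpotent superdiagonal part.

Assembling the blocks and conjugating back gives the entries of e^{tA} as shown above.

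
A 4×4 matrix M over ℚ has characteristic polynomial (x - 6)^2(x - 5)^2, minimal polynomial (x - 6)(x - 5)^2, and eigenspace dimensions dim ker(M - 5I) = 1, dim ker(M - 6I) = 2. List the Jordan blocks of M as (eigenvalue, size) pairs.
Jordan blocks: (5, 2), (6, 1), (6, 1)

λ = 5: algebraic multiplicity 2 (exponent in χ_M), largest block size 2 (exponent in m_M), 1 block (geometric multiplicity). This forces block sizes [2].
λ = 6: algebraic multiplicity 2 (exponent in χ_M), largest block size 1 (exponent in m_M), 2 blocks (geometric multiplicity). These force block sizes [1, 1].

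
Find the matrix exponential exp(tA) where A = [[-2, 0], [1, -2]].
A has Jordan form J = [[-2, 1], [0, -2]] with A = PJP^{-1}, so e^{tA} = P e^{tJ} P^{-1}.

For a Jordan block J_k(λ), e^{tJ_k(λ)} = e^{λt} · (I + tN + t^2 N^2/2! + ... + t^{k-1} N^{k-1}/(k-1)!) where N is the nilpotent superdiagonal part.

Assembling the blocks and conjugating back gives the entries of e^{tA} as shown above.

e^{tA} = [[e^{-2*t}, 0], [t*e^{-2*t}, e^{-2*t}]]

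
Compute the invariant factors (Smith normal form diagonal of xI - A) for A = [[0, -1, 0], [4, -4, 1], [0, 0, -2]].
(x + 2)^3

The Jordan structure of A has elementary divisors (x + 2)^3. Arranging the block sizes at each eigenvalue in decreasing order and taking row products gives the invariant factors.

Invariant factors (smallest first, each dividing the next): (x + 2)^3.

Check: the last factor (x + 2)^3 is the minimal polynomial, and the product (x + 2)^3 is the characteristic polynomial.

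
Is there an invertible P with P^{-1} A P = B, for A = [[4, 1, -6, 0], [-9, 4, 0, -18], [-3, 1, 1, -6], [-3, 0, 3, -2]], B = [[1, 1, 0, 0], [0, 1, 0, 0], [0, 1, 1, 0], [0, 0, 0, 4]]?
Yes.

Two matrices over a field are similar if and only if they have the same invariant factors.

Both A and B have characteristic polynomial (x - 4)(x - 1)^3 and minimal polynomial (x - 4)(x - 1)^2. Computing further, both have invariant factors x - 1, (x - 4)(x - 1)^2. Hence A and B are similar.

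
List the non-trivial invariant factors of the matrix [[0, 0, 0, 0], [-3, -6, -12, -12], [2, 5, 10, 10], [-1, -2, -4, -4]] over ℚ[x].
The Jordan structure of A has elementary divisors x^3, x. Arranging the block sizes at each eigenvalue in decreasing order and taking row products gives the invariant factors.

Invariant factors (smallest first, each dividing the next): x, x^3.

Check: the last factor x^3 is the minimal polynomial, and the product x^4 is the characteristic polynomial.

x, x^3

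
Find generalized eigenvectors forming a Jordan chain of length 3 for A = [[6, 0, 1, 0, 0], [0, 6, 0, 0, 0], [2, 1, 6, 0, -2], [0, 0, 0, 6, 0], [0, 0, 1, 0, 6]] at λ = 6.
We seek v_1 ∈ ker((A - 6I)^3) \ ker((A - 6I)^2), then set v_{i+1} = (A - 6I) v_i.

One such chain is v_1 = [[2, 1, 0, -2, 2]]^T, v_2 = [[0, 0, 1, 0, 0]]^T, v_3 = [[1, 0, 0, 0, 1]]^T. Check: (A - 6I) v_3 = [[0, 0, 0, 0, 0]]^T = 0.

v_1 = [[2, 1, 0, -2, 2]]^T, v_2 = [[0, 0, 1, 0, 0]]^T, v_3 = [[1, 0, 0, 0, 1]]^T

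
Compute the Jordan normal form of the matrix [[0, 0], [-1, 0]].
The characteristic polynomial is det(xI - A) = x^2, so the eigenvalues are 0 (algebraic multiplicity 2).

For λ = 0: rank(A) = 1, rank(A^2) = 0. The eigenspace has dimension 2 - 1 = 1, so there is 1 Jordan block; the rank sequence gives block sizes [2].

Assembling the blocks gives the Jordan form J above.

J = [[0, 1], [0, 0]]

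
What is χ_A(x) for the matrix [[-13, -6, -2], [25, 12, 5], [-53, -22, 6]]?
χ_A(x) = (x - 4)^2(x + 3)

xI - A = [[x + 13, 6, 2], [-25, x - 12, -5], [53, 22, x - 6]].

Expanding det(xI - A) along the first row:
det(xI - A) = + (x + 13)·det([[x - 12, -5], [22, x - 6]]) - (6)·det([[-25, -5], [53, x - 6]]) + (2)·det([[-25, x - 12], [53, 22]]).

Evaluating gives χ_A(x) = x^3 - 5x^2 - 8x + 48 = (x - 4)^2(x + 3).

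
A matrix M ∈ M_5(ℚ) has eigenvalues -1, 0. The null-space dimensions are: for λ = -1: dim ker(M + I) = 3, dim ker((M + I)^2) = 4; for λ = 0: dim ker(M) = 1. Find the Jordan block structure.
Jordan blocks: (-1, 2), (-1, 1), (-1, 1), (0, 1)

λ = -1: successive nullity increments [3, 1] count blocks of size ≥ k; block sizes are [2, 1, 1].
λ = 0: successive nullity increments [1] count blocks of size ≥ k; block sizes are [1].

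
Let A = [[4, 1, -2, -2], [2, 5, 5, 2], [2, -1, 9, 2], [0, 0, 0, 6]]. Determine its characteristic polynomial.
xI - A = [[x - 4, -1, 2, 2], [-2, x - 5, -5, -2], [-2, 1, x - 9, -2], [0, 0, 0, x - 6]].

Expanding det(xI - A) along the first row:
det(xI - A) = + (x - 4)·det([[x - 5, -5, -2], [1, x - 9, -2], [0, 0, x - 6]]) - (-1)·det([[-2, -5, -2], [-2, x - 9, -2], [0, 0, x - 6]]) + (2)·det([[-2, x - 5, -2], [-2, 1, -2], [0, 0, x - 6]]) - (2)·det([[-2, x - 5, -5], [-2, 1, x - 9], [0, 0, 0]]).

Evaluating gives χ_A(x) = x^4 - 24x^3 + 216x^2 - 864x + 1296 = (x - 6)^4.

χ_A(x) = (x - 6)^4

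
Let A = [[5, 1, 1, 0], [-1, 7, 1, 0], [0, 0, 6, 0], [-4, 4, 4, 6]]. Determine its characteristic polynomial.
xI - A = [[x - 5, -1, -1, 0], [1, x - 7, -1, 0], [0, 0, x - 6, 0], [4, -4, -4, x - 6]].

Expanding det(xI - A) along the first row:
det(xI - A) = + (x - 5)·det([[x - 7, -1, 0], [0, x - 6, 0], [-4, -4, x - 6]]) - (-1)·det([[1, -1, 0], [0, x - 6, 0], [4, -4, x - 6]]) + (-1)·det([[1, x - 7, 0], [0, 0, 0], [4, -4, x - 6]]) - (0)·det([[1, x - 7, -1], [0, 0, x - 6], [4, -4, -4]]).

Evaluating gives χ_A(x) = x^4 - 24x^3 + 216x^2 - 864x + 1296 = (x - 6)^4.

χ_A(x) = (x - 6)^4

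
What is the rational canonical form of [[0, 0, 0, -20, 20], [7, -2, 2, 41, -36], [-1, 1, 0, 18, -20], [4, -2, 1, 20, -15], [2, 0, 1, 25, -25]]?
R = [[0, 0, 0, 0, -20], [1, 0, 0, 0, 16], [0, 1, 0, 0, 19], [0, 0, 1, 0, -7], [0, 0, 0, 1, -7]]

The invariant factors of A (the non-unit diagonal entries of the Smith normal form of xI - A over ℚ[x]) are (x - 1)^2(x + 2)^2(x + 5), each dividing the next. The characteristic polynomial is their product, (x - 1)^2(x + 2)^2(x + 5).

The rational canonical form is the block-diagonal matrix of companion matrices C(f_i):
R = [[0, 0, 0, 0, -20], [1, 0, 0, 0, 16], [0, 1, 0, 0, 19], [0, 0, 1, 0, -7], [0, 0, 0, 1, -7]].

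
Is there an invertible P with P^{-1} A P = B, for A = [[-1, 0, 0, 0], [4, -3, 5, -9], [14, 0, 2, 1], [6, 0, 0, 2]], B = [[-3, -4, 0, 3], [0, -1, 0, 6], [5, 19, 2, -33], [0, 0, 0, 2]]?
No.

Both have characteristic polynomial (x - 2)^2(x + 1)(x + 3), but the minimal polynomial of A is (x - 2)^2(x + 1)(x + 3) while the minimal polynomial of B is (x - 2)(x + 1)(x + 3). The minimal polynomial is a similarity invariant, so A and B are not similar.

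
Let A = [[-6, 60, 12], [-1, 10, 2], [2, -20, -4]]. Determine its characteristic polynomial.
xI - A = [[x + 6, -60, -12], [1, x - 10, -2], [-2, 20, x + 4]].

Expanding det(xI - A) along the first row:
det(xI - A) = + (x + 6)·det([[x - 10, -2], [20, x + 4]]) - (-60)·det([[1, -2], [-2, x + 4]]) + (-12)·det([[1, x - 10], [-2, 20]]).

Evaluating gives χ_A(x) = x^3.

χ_A(x) = x^3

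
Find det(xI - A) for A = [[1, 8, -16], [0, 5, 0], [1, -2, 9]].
χ_A(x) = (x - 5)^3

xI - A = [[x - 1, -8, 16], [0, x - 5, 0], [-1, 2, x - 9]].

Expanding det(xI - A) along the first row:
det(xI - A) = + (x - 1)·det([[x - 5, 0], [2, x - 9]]) - (-8)·det([[0, 0], [-1, x - 9]]) + (16)·det([[0, x - 5], [-1, 2]]).

Evaluating gives χ_A(x) = x^3 - 15x^2 + 75x - 125 = (x - 5)^3.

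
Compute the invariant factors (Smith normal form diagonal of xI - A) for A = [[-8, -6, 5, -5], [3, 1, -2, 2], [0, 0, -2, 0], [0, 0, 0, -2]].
x + 2, (x + 2)^2(x + 5)

The Jordan structure of A has elementary divisors (x + 5), (x + 2)^2, (x + 2). Arranging the block sizes at each eigenvalue in decreasing order and taking row products gives the invariant factors.

Invariant factors (smallest first, each dividing the next): x + 2, (x + 2)^2(x + 5).

Check: the last factor (x + 2)^2(x + 5) is the minimal polynomial, and the product (x + 2)^3(x + 5) is the characteristic polynomial.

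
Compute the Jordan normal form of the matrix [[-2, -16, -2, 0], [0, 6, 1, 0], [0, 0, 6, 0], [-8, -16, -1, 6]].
The characteristic polynomial is det(xI - A) = (x - 6)^3(x + 2), so the eigenvalues are -2 (algebraic multiplicity 1), 6 (algebraic multiplicity 3).

For λ = -2: algebraic multiplicity 1 gives one 1×1 block.

For λ = 6: rank(A - 6I) = 2, rank((A - 6I)^2) = 1. The eigenspace has dimension 4 - 2 = 2, so there are 2 Jordan blocks; the rank sequence gives block sizes [2, 1].

Assembling the blocks gives the Jordan form J above.

J = [[-2, 0, 0, 0], [0, 6, 1, 0], [0, 0, 6, 0], [0, 0, 0, 6]]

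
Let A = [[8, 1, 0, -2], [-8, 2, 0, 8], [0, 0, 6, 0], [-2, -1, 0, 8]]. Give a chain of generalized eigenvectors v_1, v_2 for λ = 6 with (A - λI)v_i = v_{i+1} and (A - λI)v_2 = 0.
We seek v_1 ∈ ker((A - 6I)^2) \ ker(A - 6I), then set v_{i+1} = (A - 6I) v_i.

One such chain is v_1 = [[0, 1, 0, 0]]^T, v_2 = [[1, -4, 0, -1]]^T. Check: (A - 6I) v_2 = [[0, 0, 0, 0]]^T = 0.

v_1 = [[0, 1, 0, 0]]^T, v_2 = [[1, -4, 0, -1]]^T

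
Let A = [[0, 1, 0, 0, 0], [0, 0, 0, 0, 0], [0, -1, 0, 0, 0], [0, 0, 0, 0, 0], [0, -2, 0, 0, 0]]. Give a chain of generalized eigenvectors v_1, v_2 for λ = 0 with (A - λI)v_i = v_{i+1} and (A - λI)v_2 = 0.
v_1 = [[0, 1, 0, 0, 0]]^T, v_2 = [[1, 0, -1, 0, -2]]^T

We seek v_1 ∈ ker(A^2) \ ker(A), then set v_{i+1} = A v_i.

One such chain is v_1 = [[0, 1, 0, 0, 0]]^T, v_2 = [[1, 0, -1, 0, -2]]^T. Check: A v_2 = [[0, 0, 0, 0, 0]]^T = 0.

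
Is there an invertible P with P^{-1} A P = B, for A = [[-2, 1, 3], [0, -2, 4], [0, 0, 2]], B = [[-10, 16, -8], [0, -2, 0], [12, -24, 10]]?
Both have characteristic polynomial (x - 2)(x + 2)^2, but the minimal polynomial of A is (x - 2)(x + 2)^2 while the minimal polynomial of B is (x - 2)(x + 2). The minimal polynomial is a similarity invariant, so A and B are not similar.

No.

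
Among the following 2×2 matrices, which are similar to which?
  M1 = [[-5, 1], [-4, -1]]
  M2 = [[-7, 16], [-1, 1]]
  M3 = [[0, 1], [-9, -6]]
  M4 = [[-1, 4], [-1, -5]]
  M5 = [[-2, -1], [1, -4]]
Characteristic polynomials: χ_{M1} = (x + 3)^2, χ_{M2} = (x + 3)^2, χ_{M3} = (x + 3)^2, χ_{M4} = (x + 3)^2, χ_{M5} = (x + 3)^2.

{M1, M2, M3, M4, M5}: invariant factors (x + 3)^2.

Matrices are similar if and only if their invariant-factor lists agree; the partition into similarity classes is {M1, M2, M3, M4, M5}.

1 class: {M1, M2, M3, M4, M5}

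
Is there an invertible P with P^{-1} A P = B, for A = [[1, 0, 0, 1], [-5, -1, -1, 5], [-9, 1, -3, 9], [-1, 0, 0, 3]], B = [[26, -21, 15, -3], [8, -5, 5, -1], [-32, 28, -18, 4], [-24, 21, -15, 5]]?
trace(A) = 0 but trace(B) = 8. The trace is a similarity invariant, so A and B are not similar.

No.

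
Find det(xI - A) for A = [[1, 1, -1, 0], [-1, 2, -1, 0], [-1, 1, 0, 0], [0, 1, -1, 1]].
χ_A(x) = (x - 1)^4

xI - A = [[x - 1, -1, 1, 0], [1, x - 2, 1, 0], [1, -1, x, 0], [0, -1, 1, x - 1]].

Expanding det(xI - A) along the first row:
det(xI - A) = + (x - 1)·det([[x - 2, 1, 0], [-1, x, 0], [-1, 1, x - 1]]) - (-1)·det([[1, 1, 0], [1, x, 0], [0, 1, x - 1]]) + (1)·det([[1, x - 2, 0], [1, -1, 0], [0, -1, x - 1]]) - (0)·det([[1, x - 2, 1], [1, -1, x], [0, -1, 1]]).

Evaluating gives χ_A(x) = x^4 - 4x^3 + 6x^2 - 4x + 1 = (x - 1)^4.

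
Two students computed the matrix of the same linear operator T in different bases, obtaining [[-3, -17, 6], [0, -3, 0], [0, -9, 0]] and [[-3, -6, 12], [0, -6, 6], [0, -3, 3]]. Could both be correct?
No.

Both have characteristic polynomial x(x + 3)^2, but the minimal polynomial of A is x(x + 3)^2 while the minimal polynomial of B is x(x + 3). The minimal polynomial is a similarity invariant, so A and B are not similar.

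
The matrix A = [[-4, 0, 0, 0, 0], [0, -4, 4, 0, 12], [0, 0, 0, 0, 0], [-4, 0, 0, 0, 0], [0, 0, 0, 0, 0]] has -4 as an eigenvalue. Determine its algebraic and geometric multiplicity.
algebraic multiplicity 2, geometric multiplicity 2

The characteristic polynomial is x^3(x + 4)^2, so the factor x + 4 appears with exponent 2: the algebraic multiplicity is 2.

rank(A + 4I) = 3, so the eigenspace has dimension 5 - 3 = 2: the geometric multiplicity is 2.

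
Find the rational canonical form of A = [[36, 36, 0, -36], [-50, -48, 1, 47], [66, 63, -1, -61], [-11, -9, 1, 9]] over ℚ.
R = [[0, 0, 0, -36], [1, 0, 0, 24], [0, 1, 0, 8], [0, 0, 1, -4]]

The invariant factors of A (the non-unit diagonal entries of the Smith normal form of xI - A over ℚ[x]) are (x^2 + 2x - 6)^2, each dividing the next. The characteristic polynomial is their product, (x^2 + 2x - 6)^2.

The rational canonical form is the block-diagonal matrix of companion matrices C(f_i):
R = [[0, 0, 0, -36], [1, 0, 0, 24], [0, 1, 0, 8], [0, 0, 1, -4]].

Note the characteristic polynomial does not split into linear factors over ℚ, so A has no Jordan form over ℚ; the rational canonical form exists over any field.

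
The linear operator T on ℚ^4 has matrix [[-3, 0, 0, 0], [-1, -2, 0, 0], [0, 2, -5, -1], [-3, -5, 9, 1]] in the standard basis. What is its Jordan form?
J = [[-3, 0, 0, 0], [0, -2, 1, 0], [0, 0, -2, 1], [0, 0, 0, -2]]

The characteristic polynomial is det(xI - A) = (x + 2)^3(x + 3), so the eigenvalues are -3 (algebraic multiplicity 1), -2 (algebraic multiplicity 3).

For λ = -3: algebraic multiplicity 1 gives one 1×1 block.

For λ = -2: rank(A + 2I) = 3, rank((A + 2I)^2) = 2, rank((A + 2I)^3) = 1. The eigenspace has dimension 4 - 3 = 1, so there is 1 Jordan block; the rank sequence gives block sizes [3].

Assembling the blocks gives the Jordan form J above.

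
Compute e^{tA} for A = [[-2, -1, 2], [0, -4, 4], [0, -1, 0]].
e^{tA} = [[e^{-2*t}, -t*e^{-2*t}, 2*t*e^{-2*t}], [0, (1 - 2*t)*e^{-2*t}, 4*t*e^{-2*t}], [0, -t*e^{-2*t}, (2*t + 1)*e^{-2*t}]]

A has Jordan form J = [[-2, 1, 0], [0, -2, 0], [0, 0, -2]] with A = PJP^{-1}, so e^{tA} = P e^{tJ} P^{-1}.

For a Jordan block J_k(λ), e^{tJ_k(λ)} = e^{λt} · (I + tN + t^2 N^2/2! + ... + t^{k-1} N^{k-1}/(k-1)!) where N is the nilpotent superdiagonal part.

Assembling the blocks and conjugating back gives the entries of e^{tA} as shown above.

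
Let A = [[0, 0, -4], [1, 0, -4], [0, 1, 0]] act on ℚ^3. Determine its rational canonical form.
R = [[0, 0, -4], [1, 0, -4], [0, 1, 0]]

The invariant factors of A (the non-unit diagonal entries of the Smith normal form of xI - A over ℚ[x]) are x^3 + 4x + 4, each dividing the next. The characteristic polynomial is their product, x^3 + 4x + 4.

The rational canonical form is the block-diagonal matrix of companion matrices C(f_i):
R = [[0, 0, -4], [1, 0, -4], [0, 1, 0]].

Note the characteristic polynomial does not split into linear factors over ℚ, so A has no Jordan form over ℚ; the rational canonical form exists over any field.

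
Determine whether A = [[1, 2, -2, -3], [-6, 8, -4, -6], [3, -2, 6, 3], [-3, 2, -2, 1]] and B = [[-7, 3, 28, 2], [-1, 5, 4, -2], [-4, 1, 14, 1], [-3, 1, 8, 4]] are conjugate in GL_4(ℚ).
No.

Both have characteristic polynomial (x - 4)^4 and minimal polynomial (x - 4)^2. But rank(A - 4I) = 1 for A while rank(B - 4I) = 2 for B, so the number of Jordan blocks at λ = 4 differs. A and B are not similar.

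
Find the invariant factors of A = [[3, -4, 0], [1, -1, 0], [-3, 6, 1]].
The Jordan structure of A has elementary divisors (x - 1)^2, (x - 1). Arranging the block sizes at each eigenvalue in decreasing order and taking row products gives the invariant factors.

Invariant factors (smallest first, each dividing the next): x - 1, (x - 1)^2.

Check: the last factor (x - 1)^2 is the minimal polynomial, and the product (x - 1)^3 is the characteristic polynomial.

x - 1, (x - 1)^2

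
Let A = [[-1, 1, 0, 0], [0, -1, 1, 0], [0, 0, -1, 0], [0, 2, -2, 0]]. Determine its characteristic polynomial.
xI - A = [[x + 1, -1, 0, 0], [0, x + 1, -1, 0], [0, 0, x + 1, 0], [0, -2, 2, x]].

Expanding det(xI - A) along the first row:
det(xI - A) = + (x + 1)·det([[x + 1, -1, 0], [0, x + 1, 0], [-2, 2, x]]) - (-1)·det([[0, -1, 0], [0, x + 1, 0], [0, 2, x]]) + (0)·det([[0, x + 1, 0], [0, 0, 0], [0, -2, x]]) - (0)·det([[0, x + 1, -1], [0, 0, x + 1], [0, -2, 2]]).

Evaluating gives χ_A(x) = x^4 + 3x^3 + 3x^2 + x = x(x + 1)^3.

χ_A(x) = x(x + 1)^3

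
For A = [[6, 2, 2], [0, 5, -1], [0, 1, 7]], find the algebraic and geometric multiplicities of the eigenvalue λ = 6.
algebraic multiplicity 3, geometric multiplicity 2

The characteristic polynomial is (x - 6)^3, so the factor x - 6 appears with exponent 3: the algebraic multiplicity is 3.

rank(A - 6I) = 1, so the eigenspace has dimension 3 - 1 = 2: the geometric multiplicity is 2.

Since 2 < 3, A is not diagonalizable.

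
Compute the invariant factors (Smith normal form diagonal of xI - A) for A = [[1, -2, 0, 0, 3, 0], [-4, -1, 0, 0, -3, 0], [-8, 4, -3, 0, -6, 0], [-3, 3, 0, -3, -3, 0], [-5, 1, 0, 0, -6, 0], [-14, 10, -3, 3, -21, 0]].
The Jordan structure of A has elementary divisors (x + 3)^2, (x + 3), (x + 3), x, x. Arranging the block sizes at each eigenvalue in decreasing order and taking row products gives the invariant factors.

Invariant factors (smallest first, each dividing the next): x + 3, x(x + 3), x(x + 3)^2.

Check: the last factor x(x + 3)^2 is the minimal polynomial, and the product x^2(x + 3)^4 is the characteristic polynomial.

x + 3, x(x + 3), x(x + 3)^2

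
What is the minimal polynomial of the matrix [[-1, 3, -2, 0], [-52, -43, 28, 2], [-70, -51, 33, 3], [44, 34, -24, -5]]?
The characteristic polynomial factors as (x + 3)^2(x + 5)^2. The minimal polynomial is ∏(x - λ)^{k_λ} where k_λ is the size of the largest Jordan block at λ.

For λ = -5: rank(A + 5I) = 3, and the largest Jordan block has size 2 (the smallest k with rank((A + 5I)^k) = rank((A + 5I)^(k+1))).
For λ = -3: rank(A + 3I) = 3, and the largest Jordan block has size 2 (the smallest k with rank((A + 3I)^k) = rank((A + 3I)^(k+1))).

So m_A(x) = (x + 3)^2(x + 5)^2.

m_A(x) = (x + 3)^2(x + 5)^2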